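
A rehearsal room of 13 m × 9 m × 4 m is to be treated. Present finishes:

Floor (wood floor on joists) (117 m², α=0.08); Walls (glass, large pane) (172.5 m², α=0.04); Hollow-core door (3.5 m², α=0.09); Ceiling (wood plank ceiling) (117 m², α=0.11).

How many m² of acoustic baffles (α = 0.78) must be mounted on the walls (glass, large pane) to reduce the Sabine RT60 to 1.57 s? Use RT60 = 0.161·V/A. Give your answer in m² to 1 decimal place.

Total absorption A₁ = 117×0.08 + 172.5×0.04 + 3.5×0.09 + 117×0.11
  = 9.360 + 6.900 + 0.315 + 12.870 = 29.445 m² sabins.
V = 468 m³. Target absorption A₂ = 0.161 × 468 / 1.57 = 47.992 sabins.
ΔA needed = 47.992 − 29.445 = 18.547 sabins.
Net gain per m²: Δα = 0.78 − 0.04 = 0.74.
Area = ΔA/Δα = 18.547/0.74 = 25.1 m².

25.1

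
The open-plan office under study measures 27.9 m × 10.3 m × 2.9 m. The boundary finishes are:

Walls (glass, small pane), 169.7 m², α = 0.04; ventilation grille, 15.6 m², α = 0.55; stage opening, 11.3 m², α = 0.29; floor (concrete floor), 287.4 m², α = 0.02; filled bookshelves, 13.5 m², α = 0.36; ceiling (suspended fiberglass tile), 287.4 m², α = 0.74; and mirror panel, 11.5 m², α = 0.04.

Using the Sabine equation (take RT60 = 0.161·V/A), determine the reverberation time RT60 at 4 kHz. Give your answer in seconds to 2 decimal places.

0.55 sec

Summing Sᵢαᵢ: 6.788 + 8.580 + 3.277 + 5.748 + 4.860 + 212.676 + 0.460 → A = 242.389 sabins.
Volume V = 27.9 × 10.3 × 2.9 = 833.373 m³.
Sabine: RT60 = 0.161 × 833.373 / 242.389 = 0.55 s.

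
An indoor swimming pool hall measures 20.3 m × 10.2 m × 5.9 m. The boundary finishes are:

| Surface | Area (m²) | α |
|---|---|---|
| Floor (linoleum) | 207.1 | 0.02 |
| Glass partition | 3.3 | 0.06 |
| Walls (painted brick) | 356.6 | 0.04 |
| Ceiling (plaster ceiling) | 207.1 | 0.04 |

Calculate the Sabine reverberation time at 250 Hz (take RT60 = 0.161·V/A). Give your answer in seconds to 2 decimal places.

A = Σ Sᵢαᵢ = 207.1×0.02 + 3.3×0.06 + 356.6×0.04 + 207.1×0.04 = 26.888 sabins.
V = 20.3·10.2·5.9 = 1221.654 m³.
T = 0.161 V/A = 0.161·1221.654/26.888 = 7.32 s.

7.32 seconds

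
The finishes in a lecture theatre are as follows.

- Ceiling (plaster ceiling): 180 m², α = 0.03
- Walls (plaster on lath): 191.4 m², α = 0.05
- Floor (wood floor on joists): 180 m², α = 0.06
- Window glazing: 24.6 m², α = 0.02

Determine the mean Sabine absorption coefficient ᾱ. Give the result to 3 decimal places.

0.046

S = Σ Sᵢ = 180 + 191.4 + 180 + 24.6 = 576.0 m².
Σ(Sᵢαᵢ) = 180·0.03 + 191.4·0.05 + 180·0.06 + 24.6·0.02 = 26.262.
ᾱ = 26.262 / 576.0 = 0.046.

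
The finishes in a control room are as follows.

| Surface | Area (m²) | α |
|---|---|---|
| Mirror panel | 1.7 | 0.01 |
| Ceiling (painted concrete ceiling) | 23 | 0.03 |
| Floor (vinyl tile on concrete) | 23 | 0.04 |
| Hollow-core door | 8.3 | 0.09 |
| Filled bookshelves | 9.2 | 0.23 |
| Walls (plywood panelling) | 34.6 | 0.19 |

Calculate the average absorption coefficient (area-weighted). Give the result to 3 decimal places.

0.111

S = Σ Sᵢ = 1.7 + 23 + 23 + 8.3 + 9.2 + 34.6 = 99.8 m².
Σ(Sᵢαᵢ) = 1.7×0.01 + 23×0.03 + 23×0.04 + 8.3×0.09 + 9.2×0.23 + 34.6×0.19 = 11.064.
ᾱ = 11.064 / 99.8 = 0.111.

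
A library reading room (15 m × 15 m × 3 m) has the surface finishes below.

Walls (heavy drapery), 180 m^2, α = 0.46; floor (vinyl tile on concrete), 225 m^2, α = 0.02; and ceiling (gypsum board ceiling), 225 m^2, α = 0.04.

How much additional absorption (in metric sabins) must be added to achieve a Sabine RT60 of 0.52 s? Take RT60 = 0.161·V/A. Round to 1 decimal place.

112.7 sabins

Equivalent absorption area: A₁ = 180·0.46 + 225·0.02 + 225·0.04 = 96.300 m^2.
V = 675 m³. Required absorption A₂ = 0.161 × 675 / 0.52 = 208.990 sabins.
Shortfall: 208.990 − 96.300 = 112.7 sabins.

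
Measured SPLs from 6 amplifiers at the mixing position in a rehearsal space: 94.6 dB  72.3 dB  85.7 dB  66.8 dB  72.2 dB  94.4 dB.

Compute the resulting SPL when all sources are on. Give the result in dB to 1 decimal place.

Sum in the linear (power) domain: Σ 10^(Lᵢ/10) = 10^(94.6/10) + 10^(72.3/10) + 10^(85.7/10) + 10^(66.8/10) + 10^(72.2/10) + 10^(94.4/10) = 6.048e+09.
Back to dB: 10·log₁₀ Σ = 97.8 dB.

97.8 dB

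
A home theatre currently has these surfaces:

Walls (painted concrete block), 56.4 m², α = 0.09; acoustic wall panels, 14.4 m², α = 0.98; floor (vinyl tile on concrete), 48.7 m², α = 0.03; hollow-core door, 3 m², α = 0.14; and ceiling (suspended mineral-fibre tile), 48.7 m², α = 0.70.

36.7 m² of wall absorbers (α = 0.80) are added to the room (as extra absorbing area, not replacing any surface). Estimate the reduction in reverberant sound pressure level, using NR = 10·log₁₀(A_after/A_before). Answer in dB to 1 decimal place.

Total absorption A_before = 56.4×0.09 + 14.4×0.98 + 48.7×0.03 + 3×0.14 + 48.7×0.70
  = 5.076 + 14.112 + 1.461 + 0.420 + 34.090 = 55.159 m² sabins.
Treatment contributes 36.7·0.80 = 29.360 sabins.
A_after = 55.159 + 29.360 = 84.519 sabins.
Reduction = 10 log₁₀(A_after/A_before) = 10 log₁₀(1.5323) = 1.9 dB.

1.9 dB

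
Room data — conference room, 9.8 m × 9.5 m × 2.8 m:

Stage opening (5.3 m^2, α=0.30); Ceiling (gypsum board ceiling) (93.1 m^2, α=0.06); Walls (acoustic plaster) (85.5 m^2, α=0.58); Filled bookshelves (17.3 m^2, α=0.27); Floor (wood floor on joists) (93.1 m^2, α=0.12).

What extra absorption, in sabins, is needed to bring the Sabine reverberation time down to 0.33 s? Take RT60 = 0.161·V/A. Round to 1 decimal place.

Summing Sᵢαᵢ: 1.590 + 5.586 + 49.590 + 4.671 + 11.172 → A₁ = 72.609 sabins.
V = 260.68 m³. Required absorption A₂ = 0.161 × 260.68 / 0.33 = 127.180 sabins.
ΔA = A₂ − A₁ = 127.180 − 72.609 = 54.6 sabins.

54.6 sabins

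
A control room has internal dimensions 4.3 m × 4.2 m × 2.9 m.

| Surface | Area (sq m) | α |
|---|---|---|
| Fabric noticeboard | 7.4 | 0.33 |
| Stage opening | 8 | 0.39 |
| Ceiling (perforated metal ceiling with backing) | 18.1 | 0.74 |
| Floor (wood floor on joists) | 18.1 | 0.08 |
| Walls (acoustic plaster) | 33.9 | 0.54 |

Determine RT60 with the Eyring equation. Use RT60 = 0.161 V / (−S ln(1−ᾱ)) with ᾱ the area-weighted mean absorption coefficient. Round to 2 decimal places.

S = Σ Sᵢ = 85.5 sq m.
Absorption A = 7.4×0.33 + 8×0.39 + 18.1×0.74 + 18.1×0.08 + 33.9×0.54 = 38.710 sabins.
Mean coefficient ᾱ = A/S = 0.4527.
Eyring denominator: −S ln(1−ᾱ) = 51.536.
V = 4.3 × 4.2 × 2.9 = 52.374 m³.
T = 0.161·V/[−S·ln(1−ᾱ)] = 0.161·52.374/51.536 = 0.16 s.

0.16 s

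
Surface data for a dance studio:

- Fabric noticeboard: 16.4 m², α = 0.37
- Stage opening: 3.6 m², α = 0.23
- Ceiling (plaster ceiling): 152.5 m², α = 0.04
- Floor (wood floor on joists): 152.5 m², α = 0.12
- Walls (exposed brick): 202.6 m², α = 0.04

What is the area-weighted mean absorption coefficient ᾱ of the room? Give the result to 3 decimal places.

S = Σ Sᵢ = 16.4 + 3.6 + 152.5 + 152.5 + 202.6 = 527.6 m².
Weighted sum Σ Sα = 39.400.
ᾱ = A/S = 0.075.

0.075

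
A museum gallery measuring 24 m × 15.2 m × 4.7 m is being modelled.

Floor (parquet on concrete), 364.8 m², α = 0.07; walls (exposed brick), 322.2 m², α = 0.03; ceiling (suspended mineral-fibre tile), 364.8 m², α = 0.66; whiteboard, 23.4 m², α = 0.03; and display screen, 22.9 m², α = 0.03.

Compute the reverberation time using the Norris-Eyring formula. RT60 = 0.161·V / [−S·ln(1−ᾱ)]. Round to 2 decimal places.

Total surface area S = 364.8 + 322.2 + 364.8 + 23.4 + 22.9 = 1098.1 m².
Absorption A = 364.8·0.07 + 322.2·0.03 + 364.8·0.66 + 23.4·0.03 + 22.9·0.03 = 277.359 sabins.
Mean coefficient ᾱ = A/S = 0.2526.
Eyring denominator: −S ln(1−ᾱ) = 319.717.
V = 24 × 15.2 × 4.7 = 1714.56 m³.
RT60 = 0.161 × 1714.56 / 319.717 = 0.86 s.

0.86 seconds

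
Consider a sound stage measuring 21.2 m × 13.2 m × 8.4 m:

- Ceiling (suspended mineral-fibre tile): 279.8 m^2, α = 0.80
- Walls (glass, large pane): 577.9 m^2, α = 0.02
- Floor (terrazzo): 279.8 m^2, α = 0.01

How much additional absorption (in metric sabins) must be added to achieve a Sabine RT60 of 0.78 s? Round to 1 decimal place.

247.0 sabins

A₁ = Σ Sᵢαᵢ = 279.8×0.80 + 577.9×0.02 + 279.8×0.01 = 238.196 sabins.
Target A₂ = 0.161·2350.656/0.78 = 485.200 sabins (V = 2350.656 m³).
Additional absorption ΔA = 485.200 − 238.196 = 247.0 sabins.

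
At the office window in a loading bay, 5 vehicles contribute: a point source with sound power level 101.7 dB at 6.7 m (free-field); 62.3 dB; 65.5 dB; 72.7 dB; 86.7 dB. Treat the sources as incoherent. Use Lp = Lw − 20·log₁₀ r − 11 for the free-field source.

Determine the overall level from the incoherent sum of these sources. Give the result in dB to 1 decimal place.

87.1 dB

Source at 6.7 m: Lp = 101.7 − 20·log₁₀(6.7) − 11 = 74.2 dB.
Σ 10^(Lᵢ/10) = 5.179e+08.
L_total = 10·log₁₀(5.179e+08) = 87.1 dB.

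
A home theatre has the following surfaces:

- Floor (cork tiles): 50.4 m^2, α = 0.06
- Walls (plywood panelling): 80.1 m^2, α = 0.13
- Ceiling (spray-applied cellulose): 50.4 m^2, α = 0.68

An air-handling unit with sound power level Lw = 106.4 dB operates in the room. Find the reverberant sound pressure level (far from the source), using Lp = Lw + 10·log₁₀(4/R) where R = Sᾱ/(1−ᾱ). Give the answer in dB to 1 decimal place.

94.3 dB

A = 47.709 sabins; S = 180.9 m^2.
ᾱ = 47.709/180.9 = 0.2637; R = Sᾱ/(1−ᾱ) = 47.709/(1−0.2637) = 64.796 m^2.
Lp = 106.4 + 10·log₁₀(4/64.796) = 106.4 + (-12.09) = 94.3 dB.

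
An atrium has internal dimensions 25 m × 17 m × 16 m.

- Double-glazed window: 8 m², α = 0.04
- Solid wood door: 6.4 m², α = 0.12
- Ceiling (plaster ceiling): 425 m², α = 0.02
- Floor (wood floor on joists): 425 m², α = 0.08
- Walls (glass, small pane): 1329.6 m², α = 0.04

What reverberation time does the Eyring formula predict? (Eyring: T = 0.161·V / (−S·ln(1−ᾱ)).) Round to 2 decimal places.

11.06 sec

Total surface area S = 8 + 6.4 + 425 + 425 + 1329.6 = 2194.0 m².
Σ(Sᵢαᵢ) = 8·0.04 + 6.4·0.12 + 425·0.02 + 425·0.08 + 1329.6·0.04 = 96.772.
Mean coefficient ᾱ = A/S = 0.0441.
−S·ln(1−ᾱ) = −2194.0 × ln(1 − 0.0441) = 98.954.
V = 25 × 17 × 16 = 6800 m³.
RT60 = 0.161 × 6800 / 98.954 = 11.06 s.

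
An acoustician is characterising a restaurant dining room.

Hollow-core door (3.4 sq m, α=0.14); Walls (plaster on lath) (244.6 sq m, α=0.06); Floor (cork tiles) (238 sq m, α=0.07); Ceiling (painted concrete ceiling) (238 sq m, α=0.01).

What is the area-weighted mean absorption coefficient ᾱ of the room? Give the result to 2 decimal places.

Total surface area S = 724.0 sq m.
Weighted sum Σ Sα = 34.192.
ᾱ = 34.192 / 724.0 = 0.05.

0.05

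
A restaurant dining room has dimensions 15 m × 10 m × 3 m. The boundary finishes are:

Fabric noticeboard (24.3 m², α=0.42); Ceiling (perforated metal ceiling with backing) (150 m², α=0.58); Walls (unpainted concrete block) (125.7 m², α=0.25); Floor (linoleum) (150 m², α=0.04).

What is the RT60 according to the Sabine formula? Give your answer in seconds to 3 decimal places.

0.538 sec

Summing Sᵢαᵢ: 10.206 + 87.000 + 31.425 + 6.000 → A = 134.631 sabins.
Volume V = 15 × 10 × 3 = 450 m³.
Sabine: RT60 = 0.161 × 450 / 134.631 = 0.538 s.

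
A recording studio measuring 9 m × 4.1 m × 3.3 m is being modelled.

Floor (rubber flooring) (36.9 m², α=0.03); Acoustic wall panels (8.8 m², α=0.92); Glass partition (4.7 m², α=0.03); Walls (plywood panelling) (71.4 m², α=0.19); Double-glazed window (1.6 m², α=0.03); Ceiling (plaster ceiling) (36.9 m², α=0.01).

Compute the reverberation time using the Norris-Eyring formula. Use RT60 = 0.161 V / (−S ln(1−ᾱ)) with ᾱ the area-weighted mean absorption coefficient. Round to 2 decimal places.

0.78 seconds

S = Σ Sᵢ = 160.3 m².
Absorption A = 36.9·0.03 + 8.8·0.92 + 4.7·0.03 + 71.4·0.19 + 1.6·0.03 + 36.9·0.01 = 23.327 sabins.
ᾱ = 23.327 / 160.3 = 0.1455.
−S·ln(1−ᾱ) = −160.3 × ln(1 − 0.1455) = 25.205.
V = 9 × 4.1 × 3.3 = 121.77 m³.
RT60 = 0.161 × 121.77 / 25.205 = 0.78 s.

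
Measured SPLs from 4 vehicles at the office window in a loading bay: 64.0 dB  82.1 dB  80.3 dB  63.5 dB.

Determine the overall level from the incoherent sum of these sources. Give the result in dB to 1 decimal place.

84.4 dB

Converting to relative power and adding: 10^(64.0/10) + 10^(82.1/10) + 10^(80.3/10) + 10^(63.5/10) = 2.741e+08.
Combined level = 10 log₁₀(2.741e+08) = 84.4 dB.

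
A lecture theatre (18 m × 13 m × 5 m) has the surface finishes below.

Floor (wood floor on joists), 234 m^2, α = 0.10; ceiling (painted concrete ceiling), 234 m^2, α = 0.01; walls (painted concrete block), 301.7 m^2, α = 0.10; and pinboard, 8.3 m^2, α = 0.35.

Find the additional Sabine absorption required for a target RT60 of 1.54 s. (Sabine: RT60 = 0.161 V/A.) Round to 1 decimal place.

Summing Sᵢαᵢ: 23.400 + 2.340 + 30.170 + 2.905 → A₁ = 58.815 sabins.
For T = 1.54 s, need A₂ = 0.161·V/T = 0.161·1170/1.54 = 122.318 sabins.
ΔA = A₂ − A₁ = 122.318 − 58.815 = 63.5 sabins.

63.5 sabins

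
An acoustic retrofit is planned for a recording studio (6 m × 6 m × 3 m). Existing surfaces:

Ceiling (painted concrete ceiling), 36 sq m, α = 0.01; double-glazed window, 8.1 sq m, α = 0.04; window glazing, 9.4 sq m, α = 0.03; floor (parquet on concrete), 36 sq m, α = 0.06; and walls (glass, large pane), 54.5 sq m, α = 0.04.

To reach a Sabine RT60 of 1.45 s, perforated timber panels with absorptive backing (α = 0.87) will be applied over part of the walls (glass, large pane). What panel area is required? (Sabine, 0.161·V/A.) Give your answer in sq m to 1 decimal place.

Total absorption A₁ = 36*0.01 + 8.1*0.04 + 9.4*0.03 + 36*0.06 + 54.5*0.04
  = 0.360 + 0.324 + 0.282 + 2.160 + 2.180 = 5.306 sq m sabins.
V = 108 m³. Target absorption A₂ = 0.161 × 108 / 1.45 = 11.992 sabins.
ΔA needed = 11.992 − 5.306 = 6.686 sabins.
Net gain per sq m: Δα = 0.87 − 0.04 = 0.83.
Panel area = 6.686 / 0.83 = 8.1 sq m.

8.1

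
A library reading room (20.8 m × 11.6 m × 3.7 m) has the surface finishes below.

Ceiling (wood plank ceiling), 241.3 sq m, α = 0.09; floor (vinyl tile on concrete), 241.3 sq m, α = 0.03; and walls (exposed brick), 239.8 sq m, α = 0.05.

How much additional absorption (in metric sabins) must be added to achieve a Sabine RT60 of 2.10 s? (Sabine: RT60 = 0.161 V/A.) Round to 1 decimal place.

27.5 sabins

Total absorption A₁ = 241.3·0.09 + 241.3·0.03 + 239.8·0.05
  = 21.717 + 7.239 + 11.990 = 40.946 sq m sabins.
For T = 2.10 s, need A₂ = 0.161·V/T = 0.161·892.736/2.10 = 68.443 sabins.
ΔA = A₂ − A₁ = 68.443 − 40.946 = 27.5 sabins.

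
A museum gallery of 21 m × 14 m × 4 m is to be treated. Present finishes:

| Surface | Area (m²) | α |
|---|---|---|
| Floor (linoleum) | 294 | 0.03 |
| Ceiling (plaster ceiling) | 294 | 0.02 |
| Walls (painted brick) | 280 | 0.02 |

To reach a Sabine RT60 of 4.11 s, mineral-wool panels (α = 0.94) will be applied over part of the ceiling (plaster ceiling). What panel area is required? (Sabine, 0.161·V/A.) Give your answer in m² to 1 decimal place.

Equivalent absorption area: A₁ = 294×0.03 + 294×0.02 + 280×0.02 = 20.300 m².
Required A₂ = 0.161·1176/4.11 = 46.067 sabins.
ΔA needed = 46.067 − 20.300 = 25.767 sabins.
Each m² of panel replacing the ceiling (plaster ceiling) adds (0.94 − 0.02) = 0.92 sabins.
Area = ΔA/Δα = 25.767/0.92 = 28.0 m².

28.0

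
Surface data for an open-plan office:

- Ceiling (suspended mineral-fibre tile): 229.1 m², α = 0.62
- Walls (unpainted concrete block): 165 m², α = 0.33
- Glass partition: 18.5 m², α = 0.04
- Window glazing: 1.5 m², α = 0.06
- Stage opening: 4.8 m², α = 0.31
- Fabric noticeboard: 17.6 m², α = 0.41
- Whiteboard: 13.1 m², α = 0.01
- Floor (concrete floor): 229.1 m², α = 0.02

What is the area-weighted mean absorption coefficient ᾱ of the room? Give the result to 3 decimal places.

0.311

Total surface area S = 678.7 m².
Σ(Sᵢαᵢ) = 229.1·0.62 + 165·0.33 + 18.5·0.04 + 1.5·0.06 + 4.8·0.31 + 17.6·0.41 + 13.1·0.01 + 229.1·0.02 = 210.739.
ᾱ = A/S = 0.311.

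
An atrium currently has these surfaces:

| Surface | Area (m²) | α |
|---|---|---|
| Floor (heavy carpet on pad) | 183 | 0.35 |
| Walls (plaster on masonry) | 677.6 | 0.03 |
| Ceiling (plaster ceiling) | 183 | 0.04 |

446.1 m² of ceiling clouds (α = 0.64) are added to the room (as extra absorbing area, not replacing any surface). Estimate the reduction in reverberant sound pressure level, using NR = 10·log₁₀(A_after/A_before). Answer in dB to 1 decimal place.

6.1 dB

Total absorption A_before = 183*0.35 + 677.6*0.03 + 183*0.04
  = 64.050 + 20.328 + 7.320 = 91.698 m² sabins.
Added absorption = 446.1 × 0.64 = 285.504 sabins.
New total A_after = 377.202 sabins.
Reduction = 10 log₁₀(A_after/A_before) = 10 log₁₀(4.1135) = 6.1 dB.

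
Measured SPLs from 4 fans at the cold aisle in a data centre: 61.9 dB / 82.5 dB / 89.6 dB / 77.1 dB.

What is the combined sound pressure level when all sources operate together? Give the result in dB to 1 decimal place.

90.6 dB

Sum in the linear (power) domain: Σ 10^(Lᵢ/10) = 10^(61.9/10) + 10^(82.5/10) + 10^(89.6/10) + 10^(77.1/10) = 1.143e+09.
L_total = 10·log₁₀(1.143e+09) = 90.6 dB.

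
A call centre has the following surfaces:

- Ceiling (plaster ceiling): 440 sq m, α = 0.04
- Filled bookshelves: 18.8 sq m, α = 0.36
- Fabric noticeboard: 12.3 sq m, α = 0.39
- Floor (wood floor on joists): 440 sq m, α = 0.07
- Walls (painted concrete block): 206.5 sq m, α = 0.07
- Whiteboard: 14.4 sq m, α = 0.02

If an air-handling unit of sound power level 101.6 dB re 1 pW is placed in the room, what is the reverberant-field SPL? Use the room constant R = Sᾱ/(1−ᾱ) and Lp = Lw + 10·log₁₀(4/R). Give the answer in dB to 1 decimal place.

88.6 dB

Σ(Sᵢαᵢ) = 440×0.04 + 18.8×0.36 + 12.3×0.39 + 440×0.07 + 206.5×0.07 + 14.4×0.02 = 74.708; total area S = 1132.0 sq m.
ᾱ = 74.708/1132.0 = 0.0660; R = Sᾱ/(1−ᾱ) = 74.708/(1−0.0660) = 79.987 sq m.
Lp = Lw + 10 log₁₀(4/R) = 101.6 -13.01 = 88.6 dB.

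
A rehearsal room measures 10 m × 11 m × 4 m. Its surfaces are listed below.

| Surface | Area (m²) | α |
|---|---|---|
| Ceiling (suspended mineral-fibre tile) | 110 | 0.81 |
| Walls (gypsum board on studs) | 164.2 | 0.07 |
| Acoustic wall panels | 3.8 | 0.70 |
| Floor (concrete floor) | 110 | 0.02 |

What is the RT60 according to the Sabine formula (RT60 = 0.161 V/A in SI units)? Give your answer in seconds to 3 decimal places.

Equivalent absorption area: A = 110×0.81 + 164.2×0.07 + 3.8×0.70 + 110×0.02 = 105.454 m².
V = 10·11·4 = 440 m³.
T = 0.161 V/A = 0.161·440/105.454 = 0.672 s.

0.672 sec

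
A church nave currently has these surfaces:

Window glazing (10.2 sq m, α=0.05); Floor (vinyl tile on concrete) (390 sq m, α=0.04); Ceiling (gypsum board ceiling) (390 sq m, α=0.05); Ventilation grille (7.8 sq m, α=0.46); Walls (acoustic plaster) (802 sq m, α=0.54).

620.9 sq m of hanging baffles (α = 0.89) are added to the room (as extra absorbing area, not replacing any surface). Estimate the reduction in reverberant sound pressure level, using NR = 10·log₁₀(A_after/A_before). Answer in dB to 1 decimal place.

3.4 dB

Equivalent absorption area: A_before = 10.2×0.05 + 390×0.04 + 390×0.05 + 7.8×0.46 + 802×0.54 = 472.278 sq m.
Treatment contributes 620.9·0.89 = 552.601 sabins.
A_after = 472.278 + 552.601 = 1024.879 sabins.
Reduction = 10 log₁₀(A_after/A_before) = 10 log₁₀(2.1701) = 3.4 dB.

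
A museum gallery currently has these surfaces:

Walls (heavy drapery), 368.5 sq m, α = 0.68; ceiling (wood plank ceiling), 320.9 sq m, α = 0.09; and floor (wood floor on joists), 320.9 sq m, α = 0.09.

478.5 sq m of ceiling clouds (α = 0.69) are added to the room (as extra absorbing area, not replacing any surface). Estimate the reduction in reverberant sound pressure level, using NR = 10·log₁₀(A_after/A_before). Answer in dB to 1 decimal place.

3.2 dB

Total absorption A_before = 368.5·0.68 + 320.9·0.09 + 320.9·0.09
  = 250.580 + 28.881 + 28.881 = 308.342 sq m sabins.
Added absorption = 478.5 × 0.69 = 330.165 sabins.
New total A_after = 638.507 sabins.
NR = 10·log₁₀(638.507/308.342) = 3.2 dB.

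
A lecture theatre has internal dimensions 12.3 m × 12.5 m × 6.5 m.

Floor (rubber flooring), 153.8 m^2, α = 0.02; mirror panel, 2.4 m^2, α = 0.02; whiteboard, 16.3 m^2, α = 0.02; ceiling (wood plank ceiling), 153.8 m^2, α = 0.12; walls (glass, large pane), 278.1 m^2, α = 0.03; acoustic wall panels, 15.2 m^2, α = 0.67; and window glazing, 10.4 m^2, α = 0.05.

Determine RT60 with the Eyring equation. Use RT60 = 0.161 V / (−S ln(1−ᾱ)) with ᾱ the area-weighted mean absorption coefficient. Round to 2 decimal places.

3.80 s

S = Σ Sᵢ = 630.0 m^2.
Σ(Sᵢαᵢ) = 153.8·0.02 + 2.4·0.02 + 16.3·0.02 + 153.8·0.12 + 278.1·0.03 + 15.2·0.67 + 10.4·0.05 = 40.953.
ᾱ = 40.953 / 630.0 = 0.0650.
Eyring denominator: −S ln(1−ᾱ) = 42.342.
V = 12.3 × 12.5 × 6.5 = 999.375 m³.
T = 0.161·V/[−S·ln(1−ᾱ)] = 0.161·999.375/42.342 = 3.80 s.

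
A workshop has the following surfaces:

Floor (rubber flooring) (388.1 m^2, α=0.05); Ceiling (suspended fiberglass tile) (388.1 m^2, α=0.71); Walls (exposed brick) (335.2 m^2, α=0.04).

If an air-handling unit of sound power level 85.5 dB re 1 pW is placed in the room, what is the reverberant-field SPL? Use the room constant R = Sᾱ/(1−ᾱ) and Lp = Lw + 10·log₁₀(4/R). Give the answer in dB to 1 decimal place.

65.2 dB

Σ(Sᵢαᵢ) = 388.1·0.05 + 388.1·0.71 + 335.2·0.04 = 308.364; total area S = 1111.4 m^2.
ᾱ = 308.364/1111.4 = 0.2775; R = Sᾱ/(1−ᾱ) = 308.364/(1−0.2775) = 426.801 m^2.
Lp = Lw + 10 log₁₀(4/R) = 85.5 -20.28 = 65.2 dB.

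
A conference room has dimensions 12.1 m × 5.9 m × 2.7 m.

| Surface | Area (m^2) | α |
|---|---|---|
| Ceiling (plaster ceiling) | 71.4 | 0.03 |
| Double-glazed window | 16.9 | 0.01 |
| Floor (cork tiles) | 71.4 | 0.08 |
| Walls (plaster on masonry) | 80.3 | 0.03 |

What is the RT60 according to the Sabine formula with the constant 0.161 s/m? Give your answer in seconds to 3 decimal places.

2.975 s

Equivalent absorption area: A = 71.4·0.03 + 16.9·0.01 + 71.4·0.08 + 80.3·0.03 = 10.432 m^2.
V = 12.1·5.9·2.7 = 192.753 m³.
Sabine: RT60 = 0.161 × 192.753 / 10.432 = 2.975 s.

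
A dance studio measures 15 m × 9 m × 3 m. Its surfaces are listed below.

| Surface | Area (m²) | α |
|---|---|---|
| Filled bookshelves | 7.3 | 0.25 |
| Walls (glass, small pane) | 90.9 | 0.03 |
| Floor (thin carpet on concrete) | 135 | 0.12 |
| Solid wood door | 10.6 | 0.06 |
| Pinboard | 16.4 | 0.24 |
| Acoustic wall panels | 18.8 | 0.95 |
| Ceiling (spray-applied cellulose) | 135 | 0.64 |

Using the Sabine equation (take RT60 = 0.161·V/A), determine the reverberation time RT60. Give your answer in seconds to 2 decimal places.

0.50 sec

A = Σ Sᵢαᵢ = 7.3·0.25 + 90.9·0.03 + 135·0.12 + 10.6·0.06 + 16.4·0.24 + 18.8·0.95 + 135·0.64 = 129.584 sabins.
V = 15·9·3 = 405 m³.
Sabine: RT60 = 0.161 × 405 / 129.584 = 0.50 s.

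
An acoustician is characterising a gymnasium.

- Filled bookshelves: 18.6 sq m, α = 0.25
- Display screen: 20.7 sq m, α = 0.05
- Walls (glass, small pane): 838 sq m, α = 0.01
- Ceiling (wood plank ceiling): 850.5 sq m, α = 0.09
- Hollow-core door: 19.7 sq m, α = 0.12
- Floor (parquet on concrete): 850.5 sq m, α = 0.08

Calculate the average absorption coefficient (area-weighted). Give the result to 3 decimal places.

0.062

Total surface area S = 2598.0 sq m.
Weighted sum Σ Sα = 161.014.
ᾱ = 161.014 / 2598.0 = 0.062.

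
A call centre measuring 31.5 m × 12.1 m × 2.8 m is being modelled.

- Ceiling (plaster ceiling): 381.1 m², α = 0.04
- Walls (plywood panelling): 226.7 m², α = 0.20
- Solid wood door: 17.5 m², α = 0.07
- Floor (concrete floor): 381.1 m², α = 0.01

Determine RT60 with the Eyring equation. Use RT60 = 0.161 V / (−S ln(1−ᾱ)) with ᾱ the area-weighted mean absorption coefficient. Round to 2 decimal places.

2.53 seconds

S = Σ Sᵢ = 1006.4 m².
Σ(Sᵢαᵢ) = 381.1·0.04 + 226.7·0.20 + 17.5·0.07 + 381.1·0.01 = 65.620.
Mean coefficient ᾱ = A/S = 0.0652.
−S·ln(1−ᾱ) = −1006.4 × ln(1 − 0.0652) = 67.854.
V = 31.5 × 12.1 × 2.8 = 1067.22 m³.
RT60 = 0.161 × 1067.22 / 67.854 = 2.53 s.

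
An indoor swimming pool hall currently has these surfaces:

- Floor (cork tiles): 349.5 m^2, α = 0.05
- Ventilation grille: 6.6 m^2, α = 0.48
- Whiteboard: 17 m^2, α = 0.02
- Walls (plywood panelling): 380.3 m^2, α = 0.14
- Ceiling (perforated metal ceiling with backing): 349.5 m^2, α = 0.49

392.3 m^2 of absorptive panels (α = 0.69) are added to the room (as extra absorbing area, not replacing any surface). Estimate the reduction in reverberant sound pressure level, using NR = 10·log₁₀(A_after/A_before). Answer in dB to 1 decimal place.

A_before = Σ Sᵢαᵢ = 349.5×0.05 + 6.6×0.48 + 17×0.02 + 380.3×0.14 + 349.5×0.49 = 245.480 sabins.
Treatment contributes 392.3·0.69 = 270.687 sabins.
A_after = 245.480 + 270.687 = 516.167 sabins.
Reduction = 10 log₁₀(A_after/A_before) = 10 log₁₀(2.1027) = 3.2 dB.

3.2 dB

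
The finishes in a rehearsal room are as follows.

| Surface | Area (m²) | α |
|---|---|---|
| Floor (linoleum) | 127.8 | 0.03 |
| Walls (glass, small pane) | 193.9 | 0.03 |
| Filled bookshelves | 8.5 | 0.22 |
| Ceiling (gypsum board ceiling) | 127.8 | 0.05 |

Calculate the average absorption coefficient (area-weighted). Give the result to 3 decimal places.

0.039

Total surface area S = 458.0 m².
Weighted sum Σ Sα = 17.911.
ᾱ = A/S = 0.039.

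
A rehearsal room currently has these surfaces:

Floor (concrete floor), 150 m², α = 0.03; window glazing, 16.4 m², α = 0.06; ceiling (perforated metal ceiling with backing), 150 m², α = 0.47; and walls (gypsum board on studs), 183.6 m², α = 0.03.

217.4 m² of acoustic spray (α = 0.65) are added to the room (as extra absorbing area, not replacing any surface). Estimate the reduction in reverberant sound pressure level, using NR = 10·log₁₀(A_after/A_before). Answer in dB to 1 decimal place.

Summing Sᵢαᵢ: 4.500 + 0.984 + 70.500 + 5.508 → A_before = 81.492 sabins.
Added absorption = 217.4 × 0.65 = 141.310 sabins.
A_after = 81.492 + 141.310 = 222.802 sabins.
NR = 10·log₁₀(222.802/81.492) = 4.4 dB.

4.4 dB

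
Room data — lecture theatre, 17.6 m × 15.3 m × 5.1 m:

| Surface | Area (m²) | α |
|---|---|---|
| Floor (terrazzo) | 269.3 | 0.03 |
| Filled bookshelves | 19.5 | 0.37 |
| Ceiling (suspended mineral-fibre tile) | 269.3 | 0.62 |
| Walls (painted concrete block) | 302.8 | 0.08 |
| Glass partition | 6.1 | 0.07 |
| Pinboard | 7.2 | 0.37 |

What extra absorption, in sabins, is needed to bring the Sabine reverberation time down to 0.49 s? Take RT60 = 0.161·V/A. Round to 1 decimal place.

Total absorption A₁ = 269.3×0.03 + 19.5×0.37 + 269.3×0.62 + 302.8×0.08 + 6.1×0.07 + 7.2×0.37
  = 8.079 + 7.215 + 166.966 + 24.224 + 0.427 + 2.664 = 209.575 m² sabins.
V = 1373.328 m³. Required absorption A₂ = 0.161 × 1373.328 / 0.49 = 451.236 sabins.
Shortfall: 451.236 − 209.575 = 241.7 sabins.

241.7 sabins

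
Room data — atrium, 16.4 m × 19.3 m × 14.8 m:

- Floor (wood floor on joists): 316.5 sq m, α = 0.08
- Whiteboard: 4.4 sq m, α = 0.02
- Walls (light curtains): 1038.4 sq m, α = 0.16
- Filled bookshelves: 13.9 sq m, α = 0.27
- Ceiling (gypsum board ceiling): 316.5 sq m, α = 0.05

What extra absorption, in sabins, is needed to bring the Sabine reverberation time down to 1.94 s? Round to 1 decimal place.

177.6 sabins

Total absorption A₁ = 316.5*0.08 + 4.4*0.02 + 1038.4*0.16 + 13.9*0.27 + 316.5*0.05
  = 25.320 + 0.088 + 166.144 + 3.753 + 15.825 = 211.130 sq m sabins.
Target A₂ = 0.161·4684.496/1.94 = 388.765 sabins (V = 4684.496 m³).
Shortfall: 388.765 − 211.130 = 177.6 sabins.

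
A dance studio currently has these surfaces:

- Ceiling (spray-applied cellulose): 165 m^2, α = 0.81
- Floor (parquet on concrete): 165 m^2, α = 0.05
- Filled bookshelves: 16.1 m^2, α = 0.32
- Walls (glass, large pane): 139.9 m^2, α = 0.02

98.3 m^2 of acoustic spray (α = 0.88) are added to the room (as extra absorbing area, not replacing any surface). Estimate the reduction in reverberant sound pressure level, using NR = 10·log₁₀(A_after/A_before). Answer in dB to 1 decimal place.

2.0 dB

Summing Sᵢαᵢ: 133.650 + 8.250 + 5.152 + 2.798 → A_before = 149.850 sabins.
Added absorption = 98.3 × 0.88 = 86.504 sabins.
A_after = 149.850 + 86.504 = 236.354 sabins.
NR = 10·log₁₀(236.354/149.850) = 2.0 dB.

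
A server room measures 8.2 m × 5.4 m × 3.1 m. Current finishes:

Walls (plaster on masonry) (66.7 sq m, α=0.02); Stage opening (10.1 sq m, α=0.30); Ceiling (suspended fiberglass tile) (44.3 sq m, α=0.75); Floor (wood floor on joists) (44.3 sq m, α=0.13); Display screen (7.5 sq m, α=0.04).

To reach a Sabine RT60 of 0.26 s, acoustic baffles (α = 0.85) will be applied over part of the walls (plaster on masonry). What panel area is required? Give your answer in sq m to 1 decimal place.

49.8

Total absorption A₁ = 66.7×0.02 + 10.1×0.30 + 44.3×0.75 + 44.3×0.13 + 7.5×0.04
  = 1.334 + 3.030 + 33.225 + 5.759 + 0.300 = 43.648 sq m sabins.
V = 137.268 m³. Target absorption A₂ = 0.161 × 137.268 / 0.26 = 85.001 sabins.
ΔA needed = 85.001 − 43.648 = 41.353 sabins.
Net gain per sq m: Δα = 0.85 − 0.02 = 0.83.
Panel area = 41.353 / 0.83 = 49.8 sq m.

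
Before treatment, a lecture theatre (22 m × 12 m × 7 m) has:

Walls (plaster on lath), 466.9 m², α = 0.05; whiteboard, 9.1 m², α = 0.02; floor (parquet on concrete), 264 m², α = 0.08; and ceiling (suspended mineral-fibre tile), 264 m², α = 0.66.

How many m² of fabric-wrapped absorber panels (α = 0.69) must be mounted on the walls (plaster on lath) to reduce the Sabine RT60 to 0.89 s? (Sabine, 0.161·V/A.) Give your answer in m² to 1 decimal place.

Summing Sᵢαᵢ: 23.345 + 0.182 + 21.120 + 174.240 → A₁ = 218.887 sabins.
V = 1848 m³. Target absorption A₂ = 0.161 × 1848 / 0.89 = 334.301 sabins.
Absorption to add: 334.301 − 218.887 = 115.414 sabins.
Net gain per m²: Δα = 0.69 − 0.05 = 0.64.
Area = ΔA/Δα = 115.414/0.64 = 180.3 m².

180.3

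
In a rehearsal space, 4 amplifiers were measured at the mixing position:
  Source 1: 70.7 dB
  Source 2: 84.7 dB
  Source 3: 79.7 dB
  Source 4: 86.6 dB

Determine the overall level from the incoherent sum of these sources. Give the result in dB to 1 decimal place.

Σ 10^(Lᵢ/10) = 8.573e+08.
Back to dB: 10·log₁₀ Σ = 89.3 dB.

89.3 dB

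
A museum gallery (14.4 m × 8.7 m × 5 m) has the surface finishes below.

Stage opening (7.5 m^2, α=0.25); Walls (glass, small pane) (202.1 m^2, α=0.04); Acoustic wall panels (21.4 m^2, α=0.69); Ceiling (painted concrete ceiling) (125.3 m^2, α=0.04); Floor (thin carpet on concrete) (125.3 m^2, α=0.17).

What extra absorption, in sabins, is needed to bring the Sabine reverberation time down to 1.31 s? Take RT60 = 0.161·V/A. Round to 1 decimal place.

A₁ = Σ Sᵢαᵢ = 7.5*0.25 + 202.1*0.04 + 21.4*0.69 + 125.3*0.04 + 125.3*0.17 = 51.038 sabins.
For T = 1.31 s, need A₂ = 0.161·V/T = 0.161·626.4/1.31 = 76.985 sabins.
Additional absorption ΔA = 76.985 − 51.038 = 25.9 sabins.

25.9 sabins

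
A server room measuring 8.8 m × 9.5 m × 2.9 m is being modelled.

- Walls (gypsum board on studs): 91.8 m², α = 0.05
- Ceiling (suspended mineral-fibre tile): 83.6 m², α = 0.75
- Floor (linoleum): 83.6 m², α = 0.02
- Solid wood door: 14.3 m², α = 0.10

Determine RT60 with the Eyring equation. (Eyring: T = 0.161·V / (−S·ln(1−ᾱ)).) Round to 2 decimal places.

0.48 sec

Total surface area S = 91.8 + 83.6 + 83.6 + 14.3 = 273.3 m².
Absorption A = 91.8·0.05 + 83.6·0.75 + 83.6·0.02 + 14.3·0.10 = 70.392 sabins.
ᾱ = 70.392 / 273.3 = 0.2576.
Eyring denominator: −S ln(1−ᾱ) = 81.407.
V = 8.8 × 9.5 × 2.9 = 242.44 m³.
T = 0.161·V/[−S·ln(1−ᾱ)] = 0.161·242.44/81.407 = 0.48 s.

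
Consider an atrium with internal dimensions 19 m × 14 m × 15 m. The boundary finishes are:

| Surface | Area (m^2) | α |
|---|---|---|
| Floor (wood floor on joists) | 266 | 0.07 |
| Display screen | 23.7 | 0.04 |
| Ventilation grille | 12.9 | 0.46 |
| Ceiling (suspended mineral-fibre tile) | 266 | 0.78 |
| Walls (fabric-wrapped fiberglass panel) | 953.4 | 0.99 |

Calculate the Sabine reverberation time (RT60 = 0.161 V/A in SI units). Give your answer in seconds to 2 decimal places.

Total absorption A = 266*0.07 + 23.7*0.04 + 12.9*0.46 + 266*0.78 + 953.4*0.99
  = 18.620 + 0.948 + 5.934 + 207.480 + 943.866 = 1176.848 m^2 sabins.
Room volume: 3990 m³.
Sabine: RT60 = 0.161 × 3990 / 1176.848 = 0.55 s.

0.55 s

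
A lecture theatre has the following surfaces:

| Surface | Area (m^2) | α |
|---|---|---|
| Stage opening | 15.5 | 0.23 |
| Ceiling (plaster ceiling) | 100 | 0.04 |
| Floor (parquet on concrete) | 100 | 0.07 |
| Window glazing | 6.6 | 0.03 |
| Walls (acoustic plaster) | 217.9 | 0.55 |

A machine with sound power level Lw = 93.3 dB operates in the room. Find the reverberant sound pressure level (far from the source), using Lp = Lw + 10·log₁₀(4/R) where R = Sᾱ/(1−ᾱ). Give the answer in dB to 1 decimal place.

A = 134.608 sabins; S = 440.0 m^2.
ᾱ = 0.3059, so room constant R = A/(1−ᾱ) = 193.932 m^2.
Lp = Lw + 10 log₁₀(4/R) = 93.3 -16.86 = 76.4 dB.

76.4 dB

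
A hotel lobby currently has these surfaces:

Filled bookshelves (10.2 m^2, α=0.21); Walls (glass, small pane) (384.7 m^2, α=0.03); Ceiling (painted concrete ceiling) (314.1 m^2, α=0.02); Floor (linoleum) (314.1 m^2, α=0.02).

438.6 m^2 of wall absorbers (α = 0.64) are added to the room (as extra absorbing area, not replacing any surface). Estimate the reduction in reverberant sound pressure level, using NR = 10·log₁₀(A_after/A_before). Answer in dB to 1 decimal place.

10.7 dB

A_before = Σ Sᵢαᵢ = 10.2×0.21 + 384.7×0.03 + 314.1×0.02 + 314.1×0.02 = 26.247 sabins.
Added absorption = 438.6 × 0.64 = 280.704 sabins.
New total A_after = 306.951 sabins.
Reduction = 10 log₁₀(A_after/A_before) = 10 log₁₀(11.6947) = 10.7 dB.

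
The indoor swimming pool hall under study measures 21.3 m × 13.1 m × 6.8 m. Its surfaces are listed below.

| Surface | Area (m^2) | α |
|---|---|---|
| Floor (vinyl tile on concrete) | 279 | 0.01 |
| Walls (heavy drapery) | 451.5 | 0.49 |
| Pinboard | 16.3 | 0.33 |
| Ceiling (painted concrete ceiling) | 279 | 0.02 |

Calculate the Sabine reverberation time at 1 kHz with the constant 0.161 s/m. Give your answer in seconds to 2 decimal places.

1.30 seconds

A = Σ Sᵢαᵢ = 279*0.01 + 451.5*0.49 + 16.3*0.33 + 279*0.02 = 234.984 sabins.
Room volume: 1897.404 m³.
T = 0.161 V/A = 0.161·1897.404/234.984 = 1.30 s.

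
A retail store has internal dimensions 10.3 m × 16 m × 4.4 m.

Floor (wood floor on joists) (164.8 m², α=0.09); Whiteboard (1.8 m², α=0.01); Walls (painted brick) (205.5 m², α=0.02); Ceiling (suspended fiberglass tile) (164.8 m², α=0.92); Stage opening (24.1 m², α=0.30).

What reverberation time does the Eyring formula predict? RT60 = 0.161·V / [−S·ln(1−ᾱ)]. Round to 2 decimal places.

S = Σ Sᵢ = 561.0 m².
Σ(Sᵢαᵢ) = 164.8·0.09 + 1.8·0.01 + 205.5·0.02 + 164.8·0.92 + 24.1·0.30 = 177.806.
Mean coefficient ᾱ = A/S = 0.3169.
Eyring denominator: −S ln(1−ᾱ) = 213.805.
V = 10.3 × 16 × 4.4 = 725.12 m³.
RT60 = 0.161 × 725.12 / 213.805 = 0.55 s.

0.55 s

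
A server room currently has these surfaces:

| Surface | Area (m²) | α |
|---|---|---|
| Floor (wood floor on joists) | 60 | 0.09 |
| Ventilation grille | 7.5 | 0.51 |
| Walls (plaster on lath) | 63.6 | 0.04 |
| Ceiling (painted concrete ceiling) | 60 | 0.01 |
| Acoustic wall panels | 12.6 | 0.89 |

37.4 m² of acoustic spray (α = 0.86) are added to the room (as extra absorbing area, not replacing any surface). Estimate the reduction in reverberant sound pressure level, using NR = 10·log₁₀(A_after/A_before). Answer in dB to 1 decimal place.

Total absorption A_before = 60×0.09 + 7.5×0.51 + 63.6×0.04 + 60×0.01 + 12.6×0.89
  = 5.400 + 3.825 + 2.544 + 0.600 + 11.214 = 23.583 m² sabins.
Added absorption = 37.4 × 0.86 = 32.164 sabins.
New total A_after = 55.747 sabins.
Reduction = 10 log₁₀(A_after/A_before) = 10 log₁₀(2.3639) = 3.7 dB.

3.7 dB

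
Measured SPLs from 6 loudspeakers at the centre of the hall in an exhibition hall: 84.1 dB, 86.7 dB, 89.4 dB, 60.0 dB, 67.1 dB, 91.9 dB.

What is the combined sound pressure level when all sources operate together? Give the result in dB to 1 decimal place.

95.0 dB

Σ 10^(Lᵢ/10) = 3.151e+09.
L_total = 10·log₁₀(3.151e+09) = 95.0 dB.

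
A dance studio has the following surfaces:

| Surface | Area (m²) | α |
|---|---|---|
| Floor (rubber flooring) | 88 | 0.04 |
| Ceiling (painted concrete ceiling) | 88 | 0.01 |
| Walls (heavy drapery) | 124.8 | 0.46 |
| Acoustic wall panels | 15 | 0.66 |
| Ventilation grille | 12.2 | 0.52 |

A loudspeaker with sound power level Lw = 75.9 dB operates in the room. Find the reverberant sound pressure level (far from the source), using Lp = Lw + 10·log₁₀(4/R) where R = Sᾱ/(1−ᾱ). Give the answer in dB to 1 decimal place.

61.8 dB

A = 78.052 sabins; S = 328.0 m².
ᾱ = 0.2380, so room constant R = A/(1−ᾱ) = 102.430 m².
Lp = 75.9 + 10·log₁₀(4/102.430) = 75.9 + (-14.08) = 61.8 dB.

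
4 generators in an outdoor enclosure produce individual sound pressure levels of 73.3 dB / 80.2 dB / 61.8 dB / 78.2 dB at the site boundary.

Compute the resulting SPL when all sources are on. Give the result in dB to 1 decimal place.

82.9 dB

Σ 10^(Lᵢ/10) = 1.937e+08.
Combined level = 10 log₁₀(1.937e+08) = 82.9 dB.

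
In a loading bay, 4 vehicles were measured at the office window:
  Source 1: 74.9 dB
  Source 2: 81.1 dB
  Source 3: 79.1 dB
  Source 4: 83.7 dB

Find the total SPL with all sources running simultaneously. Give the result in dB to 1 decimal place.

86.8 dB

Σ 10^(Lᵢ/10) = 4.754e+08.
Back to dB: 10·log₁₀ Σ = 86.8 dB.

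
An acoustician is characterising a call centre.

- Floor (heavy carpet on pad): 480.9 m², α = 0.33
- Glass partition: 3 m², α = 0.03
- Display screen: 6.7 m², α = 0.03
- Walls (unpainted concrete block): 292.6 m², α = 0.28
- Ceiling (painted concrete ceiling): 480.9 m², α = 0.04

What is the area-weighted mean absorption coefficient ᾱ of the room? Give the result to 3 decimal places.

S = Σ Sᵢ = 480.9 + 3 + 6.7 + 292.6 + 480.9 = 1264.1 m².
Σ(Sᵢαᵢ) = 480.9×0.33 + 3×0.03 + 6.7×0.03 + 292.6×0.28 + 480.9×0.04 = 260.152.
ᾱ = 260.152 / 1264.1 = 0.206.

0.206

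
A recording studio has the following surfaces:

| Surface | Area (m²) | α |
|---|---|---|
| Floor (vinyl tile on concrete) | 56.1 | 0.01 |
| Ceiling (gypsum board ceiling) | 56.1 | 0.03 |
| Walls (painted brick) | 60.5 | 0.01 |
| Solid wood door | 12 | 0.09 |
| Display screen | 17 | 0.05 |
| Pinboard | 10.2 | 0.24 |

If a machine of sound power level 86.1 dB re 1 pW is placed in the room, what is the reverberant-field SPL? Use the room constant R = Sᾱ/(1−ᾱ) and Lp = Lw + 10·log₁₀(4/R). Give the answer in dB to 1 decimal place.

A = 7.227 sabins; S = 211.9 m².
ᾱ = 0.0341, so room constant R = A/(1−ᾱ) = 7.482 m².
Lp = 86.1 + 10·log₁₀(4/7.482) = 86.1 + (-2.72) = 83.4 dB.

83.4 dB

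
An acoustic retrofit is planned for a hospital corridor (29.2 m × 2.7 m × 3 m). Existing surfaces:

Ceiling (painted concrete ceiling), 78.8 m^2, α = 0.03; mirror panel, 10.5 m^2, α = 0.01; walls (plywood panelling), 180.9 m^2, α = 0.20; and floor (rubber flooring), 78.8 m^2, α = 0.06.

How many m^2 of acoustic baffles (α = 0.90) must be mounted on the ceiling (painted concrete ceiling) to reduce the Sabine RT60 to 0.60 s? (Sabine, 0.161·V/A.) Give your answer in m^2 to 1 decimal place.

23.1

Equivalent absorption area: A₁ = 78.8·0.03 + 10.5·0.01 + 180.9·0.20 + 78.8·0.06 = 43.377 m^2.
V = 236.52 m³. Target absorption A₂ = 0.161 × 236.52 / 0.60 = 63.466 sabins.
Absorption to add: 63.466 − 43.377 = 20.089 sabins.
Each m^2 of panel replacing the ceiling (painted concrete ceiling) adds (0.90 − 0.03) = 0.87 sabins.
Panel area = 20.089 / 0.87 = 23.1 m^2.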